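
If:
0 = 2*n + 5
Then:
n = -5/2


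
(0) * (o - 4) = 0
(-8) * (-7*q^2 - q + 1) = 56*q^2 + 8*q - 8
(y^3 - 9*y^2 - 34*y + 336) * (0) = 0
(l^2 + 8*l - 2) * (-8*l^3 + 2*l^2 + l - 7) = -8*l^5 - 62*l^4 + 33*l^3 - 3*l^2 - 58*l + 14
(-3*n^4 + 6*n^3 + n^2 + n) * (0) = 0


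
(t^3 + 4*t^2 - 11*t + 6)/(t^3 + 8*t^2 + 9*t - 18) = (t - 1)/(t + 3)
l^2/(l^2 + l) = l/(l + 1)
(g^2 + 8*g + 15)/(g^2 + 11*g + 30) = (g + 3)/(g + 6)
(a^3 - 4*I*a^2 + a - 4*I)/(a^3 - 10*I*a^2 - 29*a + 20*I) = (a + I)/(a - 5*I)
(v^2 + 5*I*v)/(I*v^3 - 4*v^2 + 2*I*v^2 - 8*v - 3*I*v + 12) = v*(-I*v + 5)/(v^3 + 2*v^2*(1 + 2*I) + v*(-3 + 8*I) - 12*I)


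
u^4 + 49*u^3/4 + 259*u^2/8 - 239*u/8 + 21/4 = (u - 1/2)*(u - 1/4)*(u + 6)*(u + 7)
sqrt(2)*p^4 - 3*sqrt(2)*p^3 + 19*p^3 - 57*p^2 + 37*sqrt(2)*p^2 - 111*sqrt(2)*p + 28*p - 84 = (p - 3)*(p + 2*sqrt(2))*(p + 7*sqrt(2))*(sqrt(2)*p + 1)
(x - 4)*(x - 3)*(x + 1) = x^3 - 6*x^2 + 5*x + 12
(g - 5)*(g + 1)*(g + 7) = g^3 + 3*g^2 - 33*g - 35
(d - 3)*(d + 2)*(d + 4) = d^3 + 3*d^2 - 10*d - 24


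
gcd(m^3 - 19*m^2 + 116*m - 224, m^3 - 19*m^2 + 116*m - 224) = m^3 - 19*m^2 + 116*m - 224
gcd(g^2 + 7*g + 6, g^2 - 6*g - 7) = g + 1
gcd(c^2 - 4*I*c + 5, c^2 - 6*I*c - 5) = c - 5*I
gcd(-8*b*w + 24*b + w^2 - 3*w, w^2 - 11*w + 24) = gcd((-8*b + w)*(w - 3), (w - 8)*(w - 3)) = w - 3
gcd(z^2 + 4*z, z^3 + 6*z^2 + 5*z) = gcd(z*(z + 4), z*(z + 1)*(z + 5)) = z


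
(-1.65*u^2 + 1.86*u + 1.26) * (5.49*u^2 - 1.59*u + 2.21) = -9.0585*u^4 + 12.8349*u^3 + 0.313500000000001*u^2 + 2.1072*u + 2.7846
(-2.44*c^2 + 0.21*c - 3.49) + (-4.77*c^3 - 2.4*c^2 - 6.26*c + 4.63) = -4.77*c^3 - 4.84*c^2 - 6.05*c + 1.14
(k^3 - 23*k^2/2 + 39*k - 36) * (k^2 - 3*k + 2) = k^5 - 29*k^4/2 + 151*k^3/2 - 176*k^2 + 186*k - 72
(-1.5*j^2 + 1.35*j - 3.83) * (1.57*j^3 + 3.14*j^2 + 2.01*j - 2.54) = -2.355*j^5 - 2.5905*j^4 - 4.7891*j^3 - 5.5027*j^2 - 11.1273*j + 9.7282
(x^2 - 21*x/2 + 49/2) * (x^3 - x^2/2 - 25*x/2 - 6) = x^5 - 11*x^4 + 69*x^3/4 + 113*x^2 - 973*x/4 - 147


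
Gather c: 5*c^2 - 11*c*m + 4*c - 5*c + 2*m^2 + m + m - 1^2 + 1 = 5*c^2 + c*(-11*m - 1) + 2*m^2 + 2*m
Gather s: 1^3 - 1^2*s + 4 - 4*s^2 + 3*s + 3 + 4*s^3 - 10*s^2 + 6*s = 4*s^3 - 14*s^2 + 8*s + 8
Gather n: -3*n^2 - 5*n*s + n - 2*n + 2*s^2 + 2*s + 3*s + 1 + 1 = -3*n^2 + n*(-5*s - 1) + 2*s^2 + 5*s + 2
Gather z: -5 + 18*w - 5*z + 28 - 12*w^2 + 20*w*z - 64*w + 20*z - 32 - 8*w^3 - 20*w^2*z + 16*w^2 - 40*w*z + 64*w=-8*w^3 + 4*w^2 + 18*w + z*(-20*w^2 - 20*w + 15) - 9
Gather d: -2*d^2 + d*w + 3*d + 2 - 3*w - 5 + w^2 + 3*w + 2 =-2*d^2 + d*(w + 3) + w^2 - 1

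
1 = 1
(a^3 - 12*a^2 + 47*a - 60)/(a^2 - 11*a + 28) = (a^2 - 8*a + 15)/(a - 7)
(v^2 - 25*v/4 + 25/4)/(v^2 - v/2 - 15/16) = 4*(v - 5)/(4*v + 3)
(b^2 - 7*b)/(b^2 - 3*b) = (b - 7)/(b - 3)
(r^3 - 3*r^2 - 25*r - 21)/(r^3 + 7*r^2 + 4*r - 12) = (r^3 - 3*r^2 - 25*r - 21)/(r^3 + 7*r^2 + 4*r - 12)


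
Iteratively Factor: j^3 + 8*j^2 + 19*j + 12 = (j + 1)*(j^2 + 7*j + 12) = (j + 1)*(j + 3)*(j + 4)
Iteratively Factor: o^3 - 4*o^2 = (o - 4)*(o^2) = o*(o - 4)*(o)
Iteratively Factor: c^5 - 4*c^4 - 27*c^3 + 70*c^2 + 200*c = (c - 5)*(c^4 + c^3 - 22*c^2 - 40*c) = (c - 5)*(c + 4)*(c^3 - 3*c^2 - 10*c) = c*(c - 5)*(c + 4)*(c^2 - 3*c - 10) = c*(c - 5)^2*(c + 4)*(c + 2)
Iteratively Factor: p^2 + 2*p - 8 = (p + 4)*(p - 2)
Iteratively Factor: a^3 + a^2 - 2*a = (a + 2)*(a^2 - a) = a*(a + 2)*(a - 1)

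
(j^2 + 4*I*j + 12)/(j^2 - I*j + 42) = (j - 2*I)/(j - 7*I)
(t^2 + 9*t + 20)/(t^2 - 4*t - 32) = (t + 5)/(t - 8)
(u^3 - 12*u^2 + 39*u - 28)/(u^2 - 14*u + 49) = (u^2 - 5*u + 4)/(u - 7)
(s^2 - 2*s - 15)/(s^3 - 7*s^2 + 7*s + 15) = (s + 3)/(s^2 - 2*s - 3)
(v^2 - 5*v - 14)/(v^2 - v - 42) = (v + 2)/(v + 6)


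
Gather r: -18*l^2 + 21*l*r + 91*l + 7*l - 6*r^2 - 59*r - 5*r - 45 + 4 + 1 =-18*l^2 + 98*l - 6*r^2 + r*(21*l - 64) - 40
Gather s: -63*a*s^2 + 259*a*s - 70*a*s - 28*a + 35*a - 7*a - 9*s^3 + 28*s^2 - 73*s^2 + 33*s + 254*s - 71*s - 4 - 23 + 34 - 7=-9*s^3 + s^2*(-63*a - 45) + s*(189*a + 216)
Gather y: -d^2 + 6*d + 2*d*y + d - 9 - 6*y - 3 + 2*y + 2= -d^2 + 7*d + y*(2*d - 4) - 10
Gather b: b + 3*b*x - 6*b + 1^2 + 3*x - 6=b*(3*x - 5) + 3*x - 5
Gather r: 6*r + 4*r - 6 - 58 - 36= 10*r - 100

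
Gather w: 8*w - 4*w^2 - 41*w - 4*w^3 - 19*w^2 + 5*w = -4*w^3 - 23*w^2 - 28*w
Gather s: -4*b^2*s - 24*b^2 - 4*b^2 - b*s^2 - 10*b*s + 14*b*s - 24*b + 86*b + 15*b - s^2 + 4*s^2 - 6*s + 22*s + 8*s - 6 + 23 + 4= -28*b^2 + 77*b + s^2*(3 - b) + s*(-4*b^2 + 4*b + 24) + 21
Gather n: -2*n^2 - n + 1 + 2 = -2*n^2 - n + 3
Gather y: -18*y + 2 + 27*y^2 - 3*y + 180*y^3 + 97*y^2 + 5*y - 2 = 180*y^3 + 124*y^2 - 16*y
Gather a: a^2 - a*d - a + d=a^2 + a*(-d - 1) + d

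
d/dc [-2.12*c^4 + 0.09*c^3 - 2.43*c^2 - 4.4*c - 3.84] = -8.48*c^3 + 0.27*c^2 - 4.86*c - 4.4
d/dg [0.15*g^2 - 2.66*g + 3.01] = 0.3*g - 2.66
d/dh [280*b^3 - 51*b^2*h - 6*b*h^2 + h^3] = -51*b^2 - 12*b*h + 3*h^2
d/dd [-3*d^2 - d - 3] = -6*d - 1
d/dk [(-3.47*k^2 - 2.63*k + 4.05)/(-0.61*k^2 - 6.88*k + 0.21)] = (22.2693*k^2 + 3.4836*k + 27.3117)/(0.3721*k^4 + 8.3936*k^3 + 47.0782*k^2 - 2.8896*k + 0.0441)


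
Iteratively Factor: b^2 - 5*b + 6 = (b - 3)*(b - 2)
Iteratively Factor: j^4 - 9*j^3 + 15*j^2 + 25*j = (j - 5)*(j^3 - 4*j^2 - 5*j) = (j - 5)*(j + 1)*(j^2 - 5*j) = (j - 5)^2*(j + 1)*(j)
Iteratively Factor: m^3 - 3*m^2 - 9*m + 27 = (m + 3)*(m^2 - 6*m + 9) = (m - 3)*(m + 3)*(m - 3)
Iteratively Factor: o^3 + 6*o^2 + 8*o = (o)*(o^2 + 6*o + 8) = o*(o + 2)*(o + 4)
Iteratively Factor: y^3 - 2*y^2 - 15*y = (y - 5)*(y^2 + 3*y) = (y - 5)*(y + 3)*(y)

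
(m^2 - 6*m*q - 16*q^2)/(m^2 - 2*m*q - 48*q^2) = (m + 2*q)/(m + 6*q)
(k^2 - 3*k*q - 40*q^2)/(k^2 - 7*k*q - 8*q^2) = (k + 5*q)/(k + q)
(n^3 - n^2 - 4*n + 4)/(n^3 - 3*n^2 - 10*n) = (n^2 - 3*n + 2)/(n*(n - 5))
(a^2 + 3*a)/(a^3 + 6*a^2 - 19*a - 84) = a/(a^2 + 3*a - 28)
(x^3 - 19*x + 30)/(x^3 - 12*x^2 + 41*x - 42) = (x + 5)/(x - 7)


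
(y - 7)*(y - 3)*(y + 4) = y^3 - 6*y^2 - 19*y + 84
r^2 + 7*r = r*(r + 7)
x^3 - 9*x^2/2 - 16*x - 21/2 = (x - 7)*(x + 1)*(x + 3/2)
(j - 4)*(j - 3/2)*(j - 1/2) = j^3 - 6*j^2 + 35*j/4 - 3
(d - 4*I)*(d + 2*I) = d^2 - 2*I*d + 8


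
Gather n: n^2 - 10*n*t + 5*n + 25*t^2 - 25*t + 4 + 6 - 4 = n^2 + n*(5 - 10*t) + 25*t^2 - 25*t + 6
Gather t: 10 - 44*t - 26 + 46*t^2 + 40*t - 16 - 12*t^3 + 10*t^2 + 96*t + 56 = -12*t^3 + 56*t^2 + 92*t + 24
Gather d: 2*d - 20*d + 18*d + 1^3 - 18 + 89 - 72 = 0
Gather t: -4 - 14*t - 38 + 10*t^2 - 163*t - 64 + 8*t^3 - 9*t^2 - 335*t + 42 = 8*t^3 + t^2 - 512*t - 64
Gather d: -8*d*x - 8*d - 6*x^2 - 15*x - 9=d*(-8*x - 8) - 6*x^2 - 15*x - 9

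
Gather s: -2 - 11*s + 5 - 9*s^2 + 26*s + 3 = -9*s^2 + 15*s + 6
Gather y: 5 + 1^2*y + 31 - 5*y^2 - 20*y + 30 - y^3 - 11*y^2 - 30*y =-y^3 - 16*y^2 - 49*y + 66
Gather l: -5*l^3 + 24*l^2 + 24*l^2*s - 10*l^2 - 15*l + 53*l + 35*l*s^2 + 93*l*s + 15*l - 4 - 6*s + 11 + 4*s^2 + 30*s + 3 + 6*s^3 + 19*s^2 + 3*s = -5*l^3 + l^2*(24*s + 14) + l*(35*s^2 + 93*s + 53) + 6*s^3 + 23*s^2 + 27*s + 10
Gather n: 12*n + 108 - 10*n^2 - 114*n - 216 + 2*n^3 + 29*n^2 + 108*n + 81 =2*n^3 + 19*n^2 + 6*n - 27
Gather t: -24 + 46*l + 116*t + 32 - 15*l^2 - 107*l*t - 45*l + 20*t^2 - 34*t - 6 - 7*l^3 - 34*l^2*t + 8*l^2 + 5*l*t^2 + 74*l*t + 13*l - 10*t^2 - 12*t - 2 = -7*l^3 - 7*l^2 + 14*l + t^2*(5*l + 10) + t*(-34*l^2 - 33*l + 70)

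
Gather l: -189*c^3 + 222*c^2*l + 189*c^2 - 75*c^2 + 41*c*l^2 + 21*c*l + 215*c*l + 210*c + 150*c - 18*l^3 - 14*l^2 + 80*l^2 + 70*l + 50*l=-189*c^3 + 114*c^2 + 360*c - 18*l^3 + l^2*(41*c + 66) + l*(222*c^2 + 236*c + 120)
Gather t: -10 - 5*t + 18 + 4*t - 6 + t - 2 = 0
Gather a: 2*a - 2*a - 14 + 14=0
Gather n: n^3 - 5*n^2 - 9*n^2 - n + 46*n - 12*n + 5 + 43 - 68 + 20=n^3 - 14*n^2 + 33*n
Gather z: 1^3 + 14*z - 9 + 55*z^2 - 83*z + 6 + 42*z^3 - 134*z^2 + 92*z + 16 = 42*z^3 - 79*z^2 + 23*z + 14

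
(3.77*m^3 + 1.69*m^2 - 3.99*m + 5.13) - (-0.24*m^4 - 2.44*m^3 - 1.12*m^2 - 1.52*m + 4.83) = 0.24*m^4 + 6.21*m^3 + 2.81*m^2 - 2.47*m + 0.3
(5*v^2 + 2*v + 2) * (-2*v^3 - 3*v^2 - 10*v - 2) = -10*v^5 - 19*v^4 - 60*v^3 - 36*v^2 - 24*v - 4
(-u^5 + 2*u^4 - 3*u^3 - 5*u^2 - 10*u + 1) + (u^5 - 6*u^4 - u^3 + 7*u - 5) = -4*u^4 - 4*u^3 - 5*u^2 - 3*u - 4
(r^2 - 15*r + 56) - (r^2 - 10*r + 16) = 40 - 5*r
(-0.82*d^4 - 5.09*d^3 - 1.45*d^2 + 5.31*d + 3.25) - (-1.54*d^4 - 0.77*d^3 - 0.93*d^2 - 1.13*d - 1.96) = 0.72*d^4 - 4.32*d^3 - 0.52*d^2 + 6.44*d + 5.21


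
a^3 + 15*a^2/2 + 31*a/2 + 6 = (a + 1/2)*(a + 3)*(a + 4)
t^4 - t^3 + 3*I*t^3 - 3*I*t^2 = t^2*(t - 1)*(t + 3*I)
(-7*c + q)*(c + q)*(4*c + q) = -28*c^3 - 31*c^2*q - 2*c*q^2 + q^3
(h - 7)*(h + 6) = h^2 - h - 42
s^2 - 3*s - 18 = (s - 6)*(s + 3)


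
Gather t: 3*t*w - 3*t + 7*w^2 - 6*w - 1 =t*(3*w - 3) + 7*w^2 - 6*w - 1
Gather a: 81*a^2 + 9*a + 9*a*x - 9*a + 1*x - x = 81*a^2 + 9*a*x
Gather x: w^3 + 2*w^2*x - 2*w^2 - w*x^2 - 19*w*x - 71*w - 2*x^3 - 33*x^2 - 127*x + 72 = w^3 - 2*w^2 - 71*w - 2*x^3 + x^2*(-w - 33) + x*(2*w^2 - 19*w - 127) + 72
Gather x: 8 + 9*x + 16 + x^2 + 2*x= x^2 + 11*x + 24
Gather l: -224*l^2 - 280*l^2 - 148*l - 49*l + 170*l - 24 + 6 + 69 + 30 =-504*l^2 - 27*l + 81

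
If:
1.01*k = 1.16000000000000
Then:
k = 1.15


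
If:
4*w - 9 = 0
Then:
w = 9/4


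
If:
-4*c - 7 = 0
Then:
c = -7/4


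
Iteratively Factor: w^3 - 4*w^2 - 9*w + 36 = (w - 3)*(w^2 - w - 12) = (w - 4)*(w - 3)*(w + 3)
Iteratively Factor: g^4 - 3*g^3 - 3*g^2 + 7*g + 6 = (g + 1)*(g^3 - 4*g^2 + g + 6) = (g + 1)^2*(g^2 - 5*g + 6) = (g - 2)*(g + 1)^2*(g - 3)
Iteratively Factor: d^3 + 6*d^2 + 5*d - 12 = (d + 4)*(d^2 + 2*d - 3) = (d + 3)*(d + 4)*(d - 1)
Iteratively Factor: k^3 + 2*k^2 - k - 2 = (k + 1)*(k^2 + k - 2) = (k + 1)*(k + 2)*(k - 1)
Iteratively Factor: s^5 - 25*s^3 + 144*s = (s - 4)*(s^4 + 4*s^3 - 9*s^2 - 36*s) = (s - 4)*(s - 3)*(s^3 + 7*s^2 + 12*s) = s*(s - 4)*(s - 3)*(s^2 + 7*s + 12) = s*(s - 4)*(s - 3)*(s + 4)*(s + 3)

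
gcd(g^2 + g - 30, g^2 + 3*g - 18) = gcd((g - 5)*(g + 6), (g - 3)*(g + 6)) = g + 6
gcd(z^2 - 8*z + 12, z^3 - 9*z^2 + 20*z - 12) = z^2 - 8*z + 12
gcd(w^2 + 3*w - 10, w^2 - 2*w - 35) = w + 5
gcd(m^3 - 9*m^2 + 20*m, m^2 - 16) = m - 4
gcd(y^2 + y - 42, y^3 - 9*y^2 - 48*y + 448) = y + 7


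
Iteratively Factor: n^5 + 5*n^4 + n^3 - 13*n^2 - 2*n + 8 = (n + 1)*(n^4 + 4*n^3 - 3*n^2 - 10*n + 8) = (n + 1)*(n + 2)*(n^3 + 2*n^2 - 7*n + 4) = (n - 1)*(n + 1)*(n + 2)*(n^2 + 3*n - 4) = (n - 1)*(n + 1)*(n + 2)*(n + 4)*(n - 1)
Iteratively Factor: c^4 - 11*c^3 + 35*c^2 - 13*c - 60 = (c + 1)*(c^3 - 12*c^2 + 47*c - 60) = (c - 5)*(c + 1)*(c^2 - 7*c + 12) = (c - 5)*(c - 4)*(c + 1)*(c - 3)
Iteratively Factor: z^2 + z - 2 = (z - 1)*(z + 2)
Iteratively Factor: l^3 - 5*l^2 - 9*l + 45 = (l + 3)*(l^2 - 8*l + 15) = (l - 5)*(l + 3)*(l - 3)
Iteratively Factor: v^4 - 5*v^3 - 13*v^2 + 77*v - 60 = (v + 4)*(v^3 - 9*v^2 + 23*v - 15) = (v - 3)*(v + 4)*(v^2 - 6*v + 5) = (v - 3)*(v - 1)*(v + 4)*(v - 5)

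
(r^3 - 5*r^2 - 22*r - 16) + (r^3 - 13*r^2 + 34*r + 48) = 2*r^3 - 18*r^2 + 12*r + 32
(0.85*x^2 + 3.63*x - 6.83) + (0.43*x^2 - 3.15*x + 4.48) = 1.28*x^2 + 0.48*x - 2.35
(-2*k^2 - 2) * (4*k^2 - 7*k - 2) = -8*k^4 + 14*k^3 - 4*k^2 + 14*k + 4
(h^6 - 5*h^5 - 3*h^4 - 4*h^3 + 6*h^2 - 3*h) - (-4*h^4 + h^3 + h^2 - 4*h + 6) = h^6 - 5*h^5 + h^4 - 5*h^3 + 5*h^2 + h - 6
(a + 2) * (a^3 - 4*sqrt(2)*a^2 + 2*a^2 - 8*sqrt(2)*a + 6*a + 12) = a^4 - 4*sqrt(2)*a^3 + 4*a^3 - 16*sqrt(2)*a^2 + 10*a^2 - 16*sqrt(2)*a + 24*a + 24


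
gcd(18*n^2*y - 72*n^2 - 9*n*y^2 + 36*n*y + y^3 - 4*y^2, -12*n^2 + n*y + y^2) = -3*n + y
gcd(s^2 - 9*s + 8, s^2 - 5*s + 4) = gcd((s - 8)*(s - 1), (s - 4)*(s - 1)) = s - 1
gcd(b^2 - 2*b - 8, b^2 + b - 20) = b - 4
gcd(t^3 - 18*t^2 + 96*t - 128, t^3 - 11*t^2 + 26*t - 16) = t^2 - 10*t + 16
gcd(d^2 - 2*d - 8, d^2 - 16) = d - 4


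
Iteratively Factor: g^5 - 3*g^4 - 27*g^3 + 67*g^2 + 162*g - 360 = (g - 3)*(g^4 - 27*g^2 - 14*g + 120) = (g - 3)*(g - 2)*(g^3 + 2*g^2 - 23*g - 60) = (g - 3)*(g - 2)*(g + 3)*(g^2 - g - 20) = (g - 3)*(g - 2)*(g + 3)*(g + 4)*(g - 5)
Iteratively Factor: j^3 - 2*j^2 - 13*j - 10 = (j + 1)*(j^2 - 3*j - 10) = (j + 1)*(j + 2)*(j - 5)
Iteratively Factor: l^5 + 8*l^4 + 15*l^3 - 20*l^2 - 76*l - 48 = (l + 1)*(l^4 + 7*l^3 + 8*l^2 - 28*l - 48) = (l + 1)*(l + 4)*(l^3 + 3*l^2 - 4*l - 12) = (l + 1)*(l + 2)*(l + 4)*(l^2 + l - 6) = (l - 2)*(l + 1)*(l + 2)*(l + 4)*(l + 3)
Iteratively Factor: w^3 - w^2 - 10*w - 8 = (w - 4)*(w^2 + 3*w + 2) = (w - 4)*(w + 1)*(w + 2)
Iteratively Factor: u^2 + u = (u)*(u + 1)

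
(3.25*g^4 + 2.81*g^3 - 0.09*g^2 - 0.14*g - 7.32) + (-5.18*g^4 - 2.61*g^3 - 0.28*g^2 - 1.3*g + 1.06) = -1.93*g^4 + 0.2*g^3 - 0.37*g^2 - 1.44*g - 6.26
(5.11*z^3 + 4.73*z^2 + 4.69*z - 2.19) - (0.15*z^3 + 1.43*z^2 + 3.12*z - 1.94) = 4.96*z^3 + 3.3*z^2 + 1.57*z - 0.25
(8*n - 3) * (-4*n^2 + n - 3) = -32*n^3 + 20*n^2 - 27*n + 9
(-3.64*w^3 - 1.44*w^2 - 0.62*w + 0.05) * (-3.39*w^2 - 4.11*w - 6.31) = 12.3396*w^5 + 19.842*w^4 + 30.9886*w^3 + 11.4651*w^2 + 3.7067*w - 0.3155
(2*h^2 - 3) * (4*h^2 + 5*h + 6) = 8*h^4 + 10*h^3 - 15*h - 18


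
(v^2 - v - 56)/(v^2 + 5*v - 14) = (v - 8)/(v - 2)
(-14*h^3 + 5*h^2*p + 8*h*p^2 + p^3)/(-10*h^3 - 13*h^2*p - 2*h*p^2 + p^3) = (-7*h^2 + 6*h*p + p^2)/(-5*h^2 - 4*h*p + p^2)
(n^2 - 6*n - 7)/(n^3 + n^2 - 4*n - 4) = (n - 7)/(n^2 - 4)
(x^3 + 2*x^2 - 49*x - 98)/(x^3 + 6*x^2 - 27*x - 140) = (x^2 - 5*x - 14)/(x^2 - x - 20)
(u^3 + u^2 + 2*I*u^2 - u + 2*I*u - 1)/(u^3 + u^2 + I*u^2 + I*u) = (u + I)/u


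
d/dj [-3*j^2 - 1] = -6*j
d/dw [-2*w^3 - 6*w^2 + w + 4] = -6*w^2 - 12*w + 1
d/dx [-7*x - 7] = -7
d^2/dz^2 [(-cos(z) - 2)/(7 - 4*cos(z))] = 15*(4*sin(z)^2 - 7*cos(z) + 4)/(4*cos(z) - 7)^3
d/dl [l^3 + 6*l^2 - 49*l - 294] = 3*l^2 + 12*l - 49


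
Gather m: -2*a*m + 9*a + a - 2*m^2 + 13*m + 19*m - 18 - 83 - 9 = 10*a - 2*m^2 + m*(32 - 2*a) - 110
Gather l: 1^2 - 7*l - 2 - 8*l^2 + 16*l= -8*l^2 + 9*l - 1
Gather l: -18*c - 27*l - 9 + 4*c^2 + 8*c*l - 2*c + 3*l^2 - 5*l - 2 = 4*c^2 - 20*c + 3*l^2 + l*(8*c - 32) - 11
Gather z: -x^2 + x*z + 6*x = -x^2 + x*z + 6*x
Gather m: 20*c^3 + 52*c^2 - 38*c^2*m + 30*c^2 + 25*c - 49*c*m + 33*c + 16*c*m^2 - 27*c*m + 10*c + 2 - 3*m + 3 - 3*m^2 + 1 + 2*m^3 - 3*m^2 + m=20*c^3 + 82*c^2 + 68*c + 2*m^3 + m^2*(16*c - 6) + m*(-38*c^2 - 76*c - 2) + 6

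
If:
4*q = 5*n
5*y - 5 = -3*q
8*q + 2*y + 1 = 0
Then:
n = -6/17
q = -15/34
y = 43/34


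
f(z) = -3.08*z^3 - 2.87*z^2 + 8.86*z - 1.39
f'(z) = -9.24*z^2 - 5.74*z + 8.86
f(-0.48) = -5.96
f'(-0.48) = 9.49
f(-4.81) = 232.35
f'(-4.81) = -177.31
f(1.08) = 0.95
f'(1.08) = -8.12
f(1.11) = 0.70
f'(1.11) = -8.90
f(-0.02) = -1.57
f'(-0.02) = 8.97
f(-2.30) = 0.52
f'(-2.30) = -26.82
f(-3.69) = 81.59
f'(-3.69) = -95.77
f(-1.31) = -11.00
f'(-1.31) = 0.52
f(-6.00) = 507.41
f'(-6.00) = -289.34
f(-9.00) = 1931.72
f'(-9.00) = -687.92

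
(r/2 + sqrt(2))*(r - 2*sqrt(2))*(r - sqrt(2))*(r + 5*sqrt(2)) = r^4/2 + 2*sqrt(2)*r^3 - 9*r^2 - 16*sqrt(2)*r + 40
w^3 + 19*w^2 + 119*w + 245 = (w + 5)*(w + 7)^2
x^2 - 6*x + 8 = (x - 4)*(x - 2)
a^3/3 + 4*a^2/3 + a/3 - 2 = (a/3 + 1)*(a - 1)*(a + 2)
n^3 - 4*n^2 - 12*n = n*(n - 6)*(n + 2)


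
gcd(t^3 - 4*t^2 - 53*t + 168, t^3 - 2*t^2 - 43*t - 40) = t - 8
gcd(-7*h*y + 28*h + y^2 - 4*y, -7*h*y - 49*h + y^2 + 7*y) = -7*h + y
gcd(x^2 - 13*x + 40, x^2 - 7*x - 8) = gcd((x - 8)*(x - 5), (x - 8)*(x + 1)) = x - 8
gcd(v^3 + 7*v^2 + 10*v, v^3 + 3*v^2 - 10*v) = v^2 + 5*v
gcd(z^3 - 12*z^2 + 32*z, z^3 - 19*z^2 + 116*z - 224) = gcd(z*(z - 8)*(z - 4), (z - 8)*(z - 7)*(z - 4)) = z^2 - 12*z + 32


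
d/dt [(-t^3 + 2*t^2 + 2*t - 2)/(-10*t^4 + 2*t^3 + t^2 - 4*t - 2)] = (-10*t^6 + 40*t^5 + 55*t^4 - 80*t^3 + 8*t^2 - 4*t - 12)/(100*t^8 - 40*t^7 - 16*t^6 + 84*t^5 + 25*t^4 - 16*t^3 + 12*t^2 + 16*t + 4)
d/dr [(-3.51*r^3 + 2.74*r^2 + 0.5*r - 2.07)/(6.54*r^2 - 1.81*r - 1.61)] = (-22.9554*r^4 + 12.7062*r^3 + 8.7239*r^2 + 18.2528*r - 4.5517)/(42.7716*r^4 - 23.6748*r^3 - 17.7827*r^2 + 5.8282*r + 2.5921)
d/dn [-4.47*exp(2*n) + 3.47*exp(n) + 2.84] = (3.47 - 8.94*exp(n))*exp(n)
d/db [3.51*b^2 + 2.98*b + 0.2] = 7.02*b + 2.98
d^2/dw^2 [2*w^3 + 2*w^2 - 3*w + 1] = 12*w + 4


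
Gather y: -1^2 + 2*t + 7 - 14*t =6 - 12*t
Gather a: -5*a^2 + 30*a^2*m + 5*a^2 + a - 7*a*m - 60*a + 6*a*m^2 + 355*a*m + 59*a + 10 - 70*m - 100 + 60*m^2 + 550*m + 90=30*a^2*m + a*(6*m^2 + 348*m) + 60*m^2 + 480*m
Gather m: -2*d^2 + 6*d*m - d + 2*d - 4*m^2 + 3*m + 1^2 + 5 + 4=-2*d^2 + d - 4*m^2 + m*(6*d + 3) + 10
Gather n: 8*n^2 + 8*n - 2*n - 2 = 8*n^2 + 6*n - 2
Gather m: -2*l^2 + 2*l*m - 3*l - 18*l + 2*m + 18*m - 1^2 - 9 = -2*l^2 - 21*l + m*(2*l + 20) - 10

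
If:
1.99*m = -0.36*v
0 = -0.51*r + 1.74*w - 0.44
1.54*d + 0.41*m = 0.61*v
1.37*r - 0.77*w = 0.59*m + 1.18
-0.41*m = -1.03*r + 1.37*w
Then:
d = -11.67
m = 4.75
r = 3.65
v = -26.27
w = 1.32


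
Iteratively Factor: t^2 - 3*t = (t - 3)*(t)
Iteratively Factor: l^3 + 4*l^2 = (l + 4)*(l^2) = l*(l + 4)*(l)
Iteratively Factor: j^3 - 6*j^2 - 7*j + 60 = (j - 4)*(j^2 - 2*j - 15) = (j - 4)*(j + 3)*(j - 5)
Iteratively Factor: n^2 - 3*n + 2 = (n - 2)*(n - 1)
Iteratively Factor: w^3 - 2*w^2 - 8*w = (w)*(w^2 - 2*w - 8) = w*(w + 2)*(w - 4)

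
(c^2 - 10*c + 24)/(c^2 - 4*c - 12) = (c - 4)/(c + 2)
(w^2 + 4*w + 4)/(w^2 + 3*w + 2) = (w + 2)/(w + 1)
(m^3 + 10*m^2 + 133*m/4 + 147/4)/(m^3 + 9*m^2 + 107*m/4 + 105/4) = (2*m + 7)/(2*m + 5)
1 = 1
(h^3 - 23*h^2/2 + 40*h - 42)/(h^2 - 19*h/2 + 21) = h - 2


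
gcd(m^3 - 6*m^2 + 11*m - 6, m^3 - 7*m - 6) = m - 3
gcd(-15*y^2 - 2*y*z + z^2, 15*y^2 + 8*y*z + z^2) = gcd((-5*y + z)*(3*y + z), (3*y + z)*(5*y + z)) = 3*y + z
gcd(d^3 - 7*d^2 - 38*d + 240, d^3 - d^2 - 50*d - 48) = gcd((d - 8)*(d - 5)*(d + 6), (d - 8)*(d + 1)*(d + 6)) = d^2 - 2*d - 48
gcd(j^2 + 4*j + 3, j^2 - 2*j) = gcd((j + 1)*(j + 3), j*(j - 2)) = 1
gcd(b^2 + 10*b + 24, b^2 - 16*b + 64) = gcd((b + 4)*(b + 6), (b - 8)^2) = 1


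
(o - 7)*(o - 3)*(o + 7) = o^3 - 3*o^2 - 49*o + 147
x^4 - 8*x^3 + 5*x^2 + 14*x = x*(x - 7)*(x - 2)*(x + 1)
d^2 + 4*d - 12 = (d - 2)*(d + 6)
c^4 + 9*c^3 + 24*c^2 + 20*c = c*(c + 2)^2*(c + 5)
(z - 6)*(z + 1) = z^2 - 5*z - 6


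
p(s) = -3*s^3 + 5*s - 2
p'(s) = 5 - 9*s^2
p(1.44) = -3.76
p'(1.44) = -13.66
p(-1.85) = 7.74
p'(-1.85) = -25.80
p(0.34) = -0.42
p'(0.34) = 3.96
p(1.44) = -3.76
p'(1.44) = -13.66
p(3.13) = -78.34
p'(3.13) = -83.17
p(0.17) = -1.16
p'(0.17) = 4.74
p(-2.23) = 20.12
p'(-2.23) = -39.76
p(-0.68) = -4.46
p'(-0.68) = 0.84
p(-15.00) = 10048.00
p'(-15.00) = -2020.00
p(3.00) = -68.00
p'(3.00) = -76.00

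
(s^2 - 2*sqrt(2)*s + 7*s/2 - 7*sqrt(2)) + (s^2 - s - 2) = 2*s^2 - 2*sqrt(2)*s + 5*s/2 - 7*sqrt(2) - 2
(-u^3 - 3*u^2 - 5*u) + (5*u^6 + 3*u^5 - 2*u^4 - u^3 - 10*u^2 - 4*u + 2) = 5*u^6 + 3*u^5 - 2*u^4 - 2*u^3 - 13*u^2 - 9*u + 2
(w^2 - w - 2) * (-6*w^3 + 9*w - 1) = -6*w^5 + 6*w^4 + 21*w^3 - 10*w^2 - 17*w + 2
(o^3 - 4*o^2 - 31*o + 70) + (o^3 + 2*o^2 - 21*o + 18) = 2*o^3 - 2*o^2 - 52*o + 88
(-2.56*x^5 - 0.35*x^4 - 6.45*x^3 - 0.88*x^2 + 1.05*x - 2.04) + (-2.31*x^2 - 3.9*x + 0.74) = -2.56*x^5 - 0.35*x^4 - 6.45*x^3 - 3.19*x^2 - 2.85*x - 1.3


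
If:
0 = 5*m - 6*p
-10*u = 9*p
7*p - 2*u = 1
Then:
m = 3/22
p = 5/44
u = -9/88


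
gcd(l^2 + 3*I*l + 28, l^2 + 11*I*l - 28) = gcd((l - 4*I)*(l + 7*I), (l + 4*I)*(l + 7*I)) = l + 7*I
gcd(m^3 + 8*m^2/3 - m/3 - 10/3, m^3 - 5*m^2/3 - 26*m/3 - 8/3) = m + 2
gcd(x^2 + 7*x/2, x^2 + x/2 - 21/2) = x + 7/2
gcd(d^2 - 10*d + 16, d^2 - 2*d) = d - 2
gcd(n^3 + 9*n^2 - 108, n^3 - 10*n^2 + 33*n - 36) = n - 3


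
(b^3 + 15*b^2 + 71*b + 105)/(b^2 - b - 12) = (b^2 + 12*b + 35)/(b - 4)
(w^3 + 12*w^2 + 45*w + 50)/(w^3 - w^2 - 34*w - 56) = (w^2 + 10*w + 25)/(w^2 - 3*w - 28)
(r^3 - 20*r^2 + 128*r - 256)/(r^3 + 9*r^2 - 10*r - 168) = (r^2 - 16*r + 64)/(r^2 + 13*r + 42)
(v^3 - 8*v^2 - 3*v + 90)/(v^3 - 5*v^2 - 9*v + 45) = (v - 6)/(v - 3)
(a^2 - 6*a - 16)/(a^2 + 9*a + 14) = (a - 8)/(a + 7)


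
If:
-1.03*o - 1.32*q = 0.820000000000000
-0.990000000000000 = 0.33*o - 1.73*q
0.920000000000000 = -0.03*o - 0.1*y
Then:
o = -1.23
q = 0.34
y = -8.83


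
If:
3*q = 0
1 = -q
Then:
No Solution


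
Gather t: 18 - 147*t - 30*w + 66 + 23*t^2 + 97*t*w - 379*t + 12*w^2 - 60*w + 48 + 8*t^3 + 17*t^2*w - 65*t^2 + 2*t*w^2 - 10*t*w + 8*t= 8*t^3 + t^2*(17*w - 42) + t*(2*w^2 + 87*w - 518) + 12*w^2 - 90*w + 132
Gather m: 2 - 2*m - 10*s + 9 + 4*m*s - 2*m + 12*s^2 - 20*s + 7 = m*(4*s - 4) + 12*s^2 - 30*s + 18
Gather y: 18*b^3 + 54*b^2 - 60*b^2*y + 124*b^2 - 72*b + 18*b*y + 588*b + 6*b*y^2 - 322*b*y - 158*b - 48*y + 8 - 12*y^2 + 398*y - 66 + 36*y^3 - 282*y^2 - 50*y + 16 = 18*b^3 + 178*b^2 + 358*b + 36*y^3 + y^2*(6*b - 294) + y*(-60*b^2 - 304*b + 300) - 42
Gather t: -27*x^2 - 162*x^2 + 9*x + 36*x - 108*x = -189*x^2 - 63*x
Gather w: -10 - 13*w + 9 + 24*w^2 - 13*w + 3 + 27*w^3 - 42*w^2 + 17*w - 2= 27*w^3 - 18*w^2 - 9*w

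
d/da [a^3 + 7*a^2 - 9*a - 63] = 3*a^2 + 14*a - 9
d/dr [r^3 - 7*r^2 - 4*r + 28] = 3*r^2 - 14*r - 4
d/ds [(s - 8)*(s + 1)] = 2*s - 7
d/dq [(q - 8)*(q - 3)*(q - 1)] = 3*q^2 - 24*q + 35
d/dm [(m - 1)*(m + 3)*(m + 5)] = 3*m^2 + 14*m + 7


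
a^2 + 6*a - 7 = (a - 1)*(a + 7)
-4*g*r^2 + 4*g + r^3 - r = (-4*g + r)*(r - 1)*(r + 1)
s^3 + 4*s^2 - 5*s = s*(s - 1)*(s + 5)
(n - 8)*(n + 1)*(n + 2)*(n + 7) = n^4 + 2*n^3 - 57*n^2 - 170*n - 112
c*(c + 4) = c^2 + 4*c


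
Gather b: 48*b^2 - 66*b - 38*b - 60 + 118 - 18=48*b^2 - 104*b + 40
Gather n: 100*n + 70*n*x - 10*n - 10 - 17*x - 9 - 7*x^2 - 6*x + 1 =n*(70*x + 90) - 7*x^2 - 23*x - 18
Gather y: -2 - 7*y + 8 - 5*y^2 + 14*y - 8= -5*y^2 + 7*y - 2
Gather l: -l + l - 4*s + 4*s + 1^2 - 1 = 0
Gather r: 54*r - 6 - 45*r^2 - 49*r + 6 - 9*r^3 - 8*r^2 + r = -9*r^3 - 53*r^2 + 6*r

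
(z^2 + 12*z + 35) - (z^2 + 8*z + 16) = 4*z + 19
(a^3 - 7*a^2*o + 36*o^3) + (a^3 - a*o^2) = 2*a^3 - 7*a^2*o - a*o^2 + 36*o^3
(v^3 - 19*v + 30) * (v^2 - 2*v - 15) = v^5 - 2*v^4 - 34*v^3 + 68*v^2 + 225*v - 450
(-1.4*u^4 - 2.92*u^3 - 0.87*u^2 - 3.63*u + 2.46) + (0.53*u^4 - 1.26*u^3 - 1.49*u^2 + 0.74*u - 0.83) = -0.87*u^4 - 4.18*u^3 - 2.36*u^2 - 2.89*u + 1.63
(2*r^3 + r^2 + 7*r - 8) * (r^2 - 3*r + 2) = 2*r^5 - 5*r^4 + 8*r^3 - 27*r^2 + 38*r - 16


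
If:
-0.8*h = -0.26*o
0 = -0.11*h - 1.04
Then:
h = -9.45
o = -29.09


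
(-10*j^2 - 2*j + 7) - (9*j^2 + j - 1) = -19*j^2 - 3*j + 8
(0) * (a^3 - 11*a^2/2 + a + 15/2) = 0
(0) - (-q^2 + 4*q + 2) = q^2 - 4*q - 2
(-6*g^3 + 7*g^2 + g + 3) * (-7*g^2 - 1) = 42*g^5 - 49*g^4 - g^3 - 28*g^2 - g - 3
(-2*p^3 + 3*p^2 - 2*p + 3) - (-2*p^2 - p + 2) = -2*p^3 + 5*p^2 - p + 1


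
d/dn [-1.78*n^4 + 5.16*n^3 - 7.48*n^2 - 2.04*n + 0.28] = -7.12*n^3 + 15.48*n^2 - 14.96*n - 2.04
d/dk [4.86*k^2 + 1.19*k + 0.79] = 9.72*k + 1.19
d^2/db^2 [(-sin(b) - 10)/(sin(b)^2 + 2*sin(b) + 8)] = (sin(b)^5 + 38*sin(b)^4 + 10*sin(b)^3 - 356*sin(b)^2 - 168*sin(b) + 112)/(sin(b)^2 + 2*sin(b) + 8)^3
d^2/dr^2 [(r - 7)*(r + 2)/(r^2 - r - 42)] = -8/(r^3 + 18*r^2 + 108*r + 216)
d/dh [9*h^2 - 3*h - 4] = 18*h - 3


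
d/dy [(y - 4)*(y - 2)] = 2*y - 6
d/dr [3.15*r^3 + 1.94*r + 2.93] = 9.45*r^2 + 1.94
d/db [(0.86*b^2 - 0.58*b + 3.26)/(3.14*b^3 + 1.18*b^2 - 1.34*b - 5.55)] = (-2.7004*b^4 + 3.6424*b^3 - 31.1772*b^2 - 17.2396*b + 7.5874)/(9.8596*b^6 + 7.4104*b^5 - 7.0228*b^4 - 38.0164*b^3 - 11.3024*b^2 + 14.874*b + 30.8025)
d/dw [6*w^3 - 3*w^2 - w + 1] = 18*w^2 - 6*w - 1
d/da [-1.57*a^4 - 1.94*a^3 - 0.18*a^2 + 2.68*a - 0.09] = -6.28*a^3 - 5.82*a^2 - 0.36*a + 2.68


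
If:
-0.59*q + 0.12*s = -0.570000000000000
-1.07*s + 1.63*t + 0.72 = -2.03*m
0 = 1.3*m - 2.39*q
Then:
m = 1.960215694003*t + 6.97800709475609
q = 1.06622610970875*t + 3.79556871262883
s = 5.24227837273467*t + 13.9115461704251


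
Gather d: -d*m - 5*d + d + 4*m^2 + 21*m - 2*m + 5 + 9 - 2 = d*(-m - 4) + 4*m^2 + 19*m + 12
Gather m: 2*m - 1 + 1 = 2*m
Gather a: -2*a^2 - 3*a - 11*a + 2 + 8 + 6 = -2*a^2 - 14*a + 16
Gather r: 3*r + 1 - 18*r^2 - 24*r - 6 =-18*r^2 - 21*r - 5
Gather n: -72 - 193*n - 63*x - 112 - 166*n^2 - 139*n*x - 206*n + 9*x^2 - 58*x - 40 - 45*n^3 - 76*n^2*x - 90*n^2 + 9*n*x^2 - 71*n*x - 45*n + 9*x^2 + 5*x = -45*n^3 + n^2*(-76*x - 256) + n*(9*x^2 - 210*x - 444) + 18*x^2 - 116*x - 224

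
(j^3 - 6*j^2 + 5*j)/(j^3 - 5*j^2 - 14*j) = (-j^2 + 6*j - 5)/(-j^2 + 5*j + 14)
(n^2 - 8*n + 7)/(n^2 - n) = (n - 7)/n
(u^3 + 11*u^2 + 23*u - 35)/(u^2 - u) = u + 12 + 35/u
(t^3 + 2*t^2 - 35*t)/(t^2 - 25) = t*(t + 7)/(t + 5)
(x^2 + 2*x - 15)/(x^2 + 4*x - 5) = (x - 3)/(x - 1)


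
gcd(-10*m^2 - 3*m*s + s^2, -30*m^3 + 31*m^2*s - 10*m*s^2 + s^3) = -5*m + s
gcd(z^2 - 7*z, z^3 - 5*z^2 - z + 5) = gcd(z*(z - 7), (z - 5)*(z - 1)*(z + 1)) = 1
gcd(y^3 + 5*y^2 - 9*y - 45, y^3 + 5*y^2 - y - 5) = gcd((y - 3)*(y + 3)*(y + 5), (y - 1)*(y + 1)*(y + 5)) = y + 5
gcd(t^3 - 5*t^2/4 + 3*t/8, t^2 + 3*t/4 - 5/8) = t - 1/2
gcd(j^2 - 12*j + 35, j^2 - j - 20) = j - 5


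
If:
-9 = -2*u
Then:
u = 9/2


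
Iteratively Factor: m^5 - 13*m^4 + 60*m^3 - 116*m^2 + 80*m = (m - 2)*(m^4 - 11*m^3 + 38*m^2 - 40*m) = (m - 2)^2*(m^3 - 9*m^2 + 20*m) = (m - 4)*(m - 2)^2*(m^2 - 5*m) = m*(m - 4)*(m - 2)^2*(m - 5)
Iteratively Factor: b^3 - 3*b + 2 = (b - 1)*(b^2 + b - 2) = (b - 1)*(b + 2)*(b - 1)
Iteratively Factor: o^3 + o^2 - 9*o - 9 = (o + 1)*(o^2 - 9) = (o - 3)*(o + 1)*(o + 3)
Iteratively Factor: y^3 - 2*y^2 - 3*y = (y - 3)*(y^2 + y) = y*(y - 3)*(y + 1)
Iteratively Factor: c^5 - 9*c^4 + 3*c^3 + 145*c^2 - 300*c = (c + 4)*(c^4 - 13*c^3 + 55*c^2 - 75*c) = c*(c + 4)*(c^3 - 13*c^2 + 55*c - 75) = c*(c - 5)*(c + 4)*(c^2 - 8*c + 15) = c*(c - 5)*(c - 3)*(c + 4)*(c - 5)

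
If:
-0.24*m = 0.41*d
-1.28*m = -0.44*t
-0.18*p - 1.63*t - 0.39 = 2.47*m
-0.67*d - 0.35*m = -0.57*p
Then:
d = 0.03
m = -0.05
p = 0.00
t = -0.16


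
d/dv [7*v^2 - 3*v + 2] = 14*v - 3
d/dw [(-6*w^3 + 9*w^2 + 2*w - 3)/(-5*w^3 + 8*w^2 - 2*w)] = (-3*w^4 + 44*w^3 - 79*w^2 + 48*w - 6)/(w^2*(25*w^4 - 80*w^3 + 84*w^2 - 32*w + 4))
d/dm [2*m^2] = 4*m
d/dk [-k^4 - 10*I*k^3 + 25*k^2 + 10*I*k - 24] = -4*k^3 - 30*I*k^2 + 50*k + 10*I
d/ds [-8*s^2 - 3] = -16*s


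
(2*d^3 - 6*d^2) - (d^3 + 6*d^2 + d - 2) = d^3 - 12*d^2 - d + 2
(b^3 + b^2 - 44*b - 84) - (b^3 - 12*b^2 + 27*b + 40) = 13*b^2 - 71*b - 124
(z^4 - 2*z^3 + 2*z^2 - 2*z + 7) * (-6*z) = -6*z^5 + 12*z^4 - 12*z^3 + 12*z^2 - 42*z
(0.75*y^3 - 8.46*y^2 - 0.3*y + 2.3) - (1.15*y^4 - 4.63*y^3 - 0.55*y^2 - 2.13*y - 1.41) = -1.15*y^4 + 5.38*y^3 - 7.91*y^2 + 1.83*y + 3.71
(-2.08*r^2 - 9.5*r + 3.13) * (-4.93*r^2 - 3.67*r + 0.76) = 10.2544*r^4 + 54.4686*r^3 + 17.8533*r^2 - 18.7071*r + 2.3788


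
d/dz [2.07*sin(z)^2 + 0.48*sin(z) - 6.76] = (4.14*sin(z) + 0.48)*cos(z)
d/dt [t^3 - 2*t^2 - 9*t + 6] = 3*t^2 - 4*t - 9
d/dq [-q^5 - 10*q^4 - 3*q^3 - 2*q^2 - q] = -5*q^4 - 40*q^3 - 9*q^2 - 4*q - 1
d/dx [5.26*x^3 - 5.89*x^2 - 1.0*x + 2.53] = 15.78*x^2 - 11.78*x - 1.0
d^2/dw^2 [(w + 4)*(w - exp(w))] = -w*exp(w) - 6*exp(w) + 2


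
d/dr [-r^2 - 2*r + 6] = -2*r - 2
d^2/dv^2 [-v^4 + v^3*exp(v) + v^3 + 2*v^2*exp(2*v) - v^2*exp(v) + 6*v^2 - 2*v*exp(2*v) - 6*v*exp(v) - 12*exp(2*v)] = v^3*exp(v) + 8*v^2*exp(2*v) + 5*v^2*exp(v) - 12*v^2 + 8*v*exp(2*v) - 4*v*exp(v) + 6*v - 52*exp(2*v) - 14*exp(v) + 12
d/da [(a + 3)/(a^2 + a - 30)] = (a^2 + a - (a + 3)*(2*a + 1) - 30)/(a^2 + a - 30)^2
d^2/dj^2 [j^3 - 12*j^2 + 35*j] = 6*j - 24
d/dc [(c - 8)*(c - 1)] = 2*c - 9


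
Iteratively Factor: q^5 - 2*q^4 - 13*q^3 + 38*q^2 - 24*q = (q - 2)*(q^4 - 13*q^2 + 12*q) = (q - 3)*(q - 2)*(q^3 + 3*q^2 - 4*q) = (q - 3)*(q - 2)*(q - 1)*(q^2 + 4*q) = q*(q - 3)*(q - 2)*(q - 1)*(q + 4)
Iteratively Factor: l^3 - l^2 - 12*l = (l + 3)*(l^2 - 4*l) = l*(l + 3)*(l - 4)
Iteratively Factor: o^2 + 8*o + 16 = (o + 4)*(o + 4)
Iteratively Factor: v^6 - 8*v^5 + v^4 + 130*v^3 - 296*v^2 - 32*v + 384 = (v - 2)*(v^5 - 6*v^4 - 11*v^3 + 108*v^2 - 80*v - 192) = (v - 4)*(v - 2)*(v^4 - 2*v^3 - 19*v^2 + 32*v + 48) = (v - 4)^2*(v - 2)*(v^3 + 2*v^2 - 11*v - 12) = (v - 4)^2*(v - 3)*(v - 2)*(v^2 + 5*v + 4) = (v - 4)^2*(v - 3)*(v - 2)*(v + 4)*(v + 1)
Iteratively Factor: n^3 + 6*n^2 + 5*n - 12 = (n - 1)*(n^2 + 7*n + 12) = (n - 1)*(n + 3)*(n + 4)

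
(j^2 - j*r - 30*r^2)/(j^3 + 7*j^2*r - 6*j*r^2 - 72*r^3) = (j^2 - j*r - 30*r^2)/(j^3 + 7*j^2*r - 6*j*r^2 - 72*r^3)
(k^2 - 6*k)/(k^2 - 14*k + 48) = k/(k - 8)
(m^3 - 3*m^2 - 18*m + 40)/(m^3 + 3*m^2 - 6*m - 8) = (m - 5)/(m + 1)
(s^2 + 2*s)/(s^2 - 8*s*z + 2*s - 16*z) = s/(s - 8*z)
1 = 1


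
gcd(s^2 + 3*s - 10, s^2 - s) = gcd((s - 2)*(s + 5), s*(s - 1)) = 1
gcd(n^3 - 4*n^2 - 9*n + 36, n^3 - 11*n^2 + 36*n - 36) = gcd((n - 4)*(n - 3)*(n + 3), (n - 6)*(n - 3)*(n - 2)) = n - 3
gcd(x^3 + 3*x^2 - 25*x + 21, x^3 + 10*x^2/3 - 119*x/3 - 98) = x + 7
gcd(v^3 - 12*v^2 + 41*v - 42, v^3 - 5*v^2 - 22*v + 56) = v^2 - 9*v + 14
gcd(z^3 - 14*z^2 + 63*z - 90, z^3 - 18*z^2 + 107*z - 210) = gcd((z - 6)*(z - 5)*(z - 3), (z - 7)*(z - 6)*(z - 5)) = z^2 - 11*z + 30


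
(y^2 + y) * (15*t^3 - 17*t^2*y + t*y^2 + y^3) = 15*t^3*y^2 + 15*t^3*y - 17*t^2*y^3 - 17*t^2*y^2 + t*y^4 + t*y^3 + y^5 + y^4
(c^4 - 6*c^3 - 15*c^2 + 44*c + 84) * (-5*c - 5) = -5*c^5 + 25*c^4 + 105*c^3 - 145*c^2 - 640*c - 420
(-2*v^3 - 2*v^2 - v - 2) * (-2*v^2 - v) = 4*v^5 + 6*v^4 + 4*v^3 + 5*v^2 + 2*v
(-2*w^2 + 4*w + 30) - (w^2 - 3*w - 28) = -3*w^2 + 7*w + 58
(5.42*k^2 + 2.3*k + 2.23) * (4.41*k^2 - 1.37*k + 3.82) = 23.9022*k^4 + 2.7176*k^3 + 27.3877*k^2 + 5.7309*k + 8.5186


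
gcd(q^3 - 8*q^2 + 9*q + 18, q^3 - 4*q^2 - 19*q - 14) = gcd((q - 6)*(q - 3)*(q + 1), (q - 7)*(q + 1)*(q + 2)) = q + 1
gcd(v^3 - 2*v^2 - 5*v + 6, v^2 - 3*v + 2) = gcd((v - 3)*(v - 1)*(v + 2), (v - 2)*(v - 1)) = v - 1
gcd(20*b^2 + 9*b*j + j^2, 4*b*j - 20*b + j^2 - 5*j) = 4*b + j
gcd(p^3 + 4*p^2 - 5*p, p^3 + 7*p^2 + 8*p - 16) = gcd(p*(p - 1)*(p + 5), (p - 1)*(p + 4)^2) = p - 1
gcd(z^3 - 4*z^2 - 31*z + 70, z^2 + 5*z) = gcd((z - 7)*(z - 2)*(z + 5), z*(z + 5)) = z + 5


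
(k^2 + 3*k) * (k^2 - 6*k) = k^4 - 3*k^3 - 18*k^2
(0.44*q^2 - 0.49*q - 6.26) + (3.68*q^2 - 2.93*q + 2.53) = 4.12*q^2 - 3.42*q - 3.73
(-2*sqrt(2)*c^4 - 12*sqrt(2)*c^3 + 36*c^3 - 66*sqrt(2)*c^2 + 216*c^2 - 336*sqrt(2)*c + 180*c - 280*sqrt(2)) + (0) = -2*sqrt(2)*c^4 - 12*sqrt(2)*c^3 + 36*c^3 - 66*sqrt(2)*c^2 + 216*c^2 - 336*sqrt(2)*c + 180*c - 280*sqrt(2)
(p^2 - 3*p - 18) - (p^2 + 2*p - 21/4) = -5*p - 51/4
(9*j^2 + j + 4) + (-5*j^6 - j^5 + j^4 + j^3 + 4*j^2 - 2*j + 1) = -5*j^6 - j^5 + j^4 + j^3 + 13*j^2 - j + 5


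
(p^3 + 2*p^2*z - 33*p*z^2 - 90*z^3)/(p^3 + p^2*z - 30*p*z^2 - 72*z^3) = (p + 5*z)/(p + 4*z)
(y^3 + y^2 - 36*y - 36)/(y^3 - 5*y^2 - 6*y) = (y + 6)/y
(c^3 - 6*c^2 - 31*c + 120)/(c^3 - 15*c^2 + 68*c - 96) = (c + 5)/(c - 4)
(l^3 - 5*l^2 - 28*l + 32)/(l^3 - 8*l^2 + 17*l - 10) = (l^2 - 4*l - 32)/(l^2 - 7*l + 10)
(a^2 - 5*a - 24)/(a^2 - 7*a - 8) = (a + 3)/(a + 1)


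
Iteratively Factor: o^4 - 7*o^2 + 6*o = (o - 2)*(o^3 + 2*o^2 - 3*o) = o*(o - 2)*(o^2 + 2*o - 3) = o*(o - 2)*(o - 1)*(o + 3)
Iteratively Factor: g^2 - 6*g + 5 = (g - 5)*(g - 1)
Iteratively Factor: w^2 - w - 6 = (w + 2)*(w - 3)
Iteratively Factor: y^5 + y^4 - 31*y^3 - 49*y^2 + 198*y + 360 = (y + 2)*(y^4 - y^3 - 29*y^2 + 9*y + 180) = (y + 2)*(y + 3)*(y^3 - 4*y^2 - 17*y + 60) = (y + 2)*(y + 3)*(y + 4)*(y^2 - 8*y + 15) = (y - 5)*(y + 2)*(y + 3)*(y + 4)*(y - 3)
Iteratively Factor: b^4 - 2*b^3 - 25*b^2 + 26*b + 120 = (b - 5)*(b^3 + 3*b^2 - 10*b - 24) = (b - 5)*(b + 4)*(b^2 - b - 6) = (b - 5)*(b + 2)*(b + 4)*(b - 3)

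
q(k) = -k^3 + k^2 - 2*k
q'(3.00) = -23.00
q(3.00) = -24.00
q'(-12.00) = -458.00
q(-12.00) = 1896.00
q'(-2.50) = -25.75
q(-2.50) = 26.88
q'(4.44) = -52.26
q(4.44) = -76.69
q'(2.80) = -19.92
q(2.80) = -19.71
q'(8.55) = -204.21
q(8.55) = -569.02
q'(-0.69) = -4.81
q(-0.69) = 2.18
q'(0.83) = -2.41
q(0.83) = -1.54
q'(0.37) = -1.67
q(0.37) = -0.65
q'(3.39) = -29.70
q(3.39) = -34.25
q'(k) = -3*k^2 + 2*k - 2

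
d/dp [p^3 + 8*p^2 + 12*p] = 3*p^2 + 16*p + 12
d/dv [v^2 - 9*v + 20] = 2*v - 9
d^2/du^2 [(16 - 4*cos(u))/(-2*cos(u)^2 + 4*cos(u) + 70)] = 2*(9*sin(u)^4*cos(u) - 14*sin(u)^4 + 650*sin(u)^2 + 2841*cos(u)/2 + 60*cos(3*u) - cos(5*u)/2 - 184)/(sin(u)^2 + 2*cos(u) + 34)^3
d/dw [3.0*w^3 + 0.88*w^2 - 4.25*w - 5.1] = 9.0*w^2 + 1.76*w - 4.25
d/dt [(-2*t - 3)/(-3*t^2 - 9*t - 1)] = (6*t^2 + 18*t - 3*(2*t + 3)^2 + 2)/(3*t^2 + 9*t + 1)^2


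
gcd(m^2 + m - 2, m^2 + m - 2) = m^2 + m - 2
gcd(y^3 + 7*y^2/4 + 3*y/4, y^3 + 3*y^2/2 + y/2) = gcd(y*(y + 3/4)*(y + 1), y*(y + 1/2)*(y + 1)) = y^2 + y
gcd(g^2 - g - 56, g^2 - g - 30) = 1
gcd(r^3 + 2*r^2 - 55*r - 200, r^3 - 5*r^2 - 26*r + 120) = r + 5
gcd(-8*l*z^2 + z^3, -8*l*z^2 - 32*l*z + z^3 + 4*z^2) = -8*l*z + z^2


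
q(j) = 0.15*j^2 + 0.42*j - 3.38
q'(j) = 0.3*j + 0.42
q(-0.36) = -3.51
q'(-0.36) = 0.31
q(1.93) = -2.01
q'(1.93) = 1.00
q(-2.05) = -3.61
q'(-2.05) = -0.20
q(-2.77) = -3.39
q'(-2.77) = -0.41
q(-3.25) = -3.16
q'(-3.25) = -0.56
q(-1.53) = -3.67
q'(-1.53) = -0.04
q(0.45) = -3.16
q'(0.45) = 0.56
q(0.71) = -3.01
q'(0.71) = 0.63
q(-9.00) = 4.99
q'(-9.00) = -2.28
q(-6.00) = -0.50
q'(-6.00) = -1.38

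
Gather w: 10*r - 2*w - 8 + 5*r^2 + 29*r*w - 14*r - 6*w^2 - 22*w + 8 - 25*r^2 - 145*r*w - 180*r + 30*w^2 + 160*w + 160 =-20*r^2 - 184*r + 24*w^2 + w*(136 - 116*r) + 160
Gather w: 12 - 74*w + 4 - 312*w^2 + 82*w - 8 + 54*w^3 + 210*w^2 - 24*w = 54*w^3 - 102*w^2 - 16*w + 8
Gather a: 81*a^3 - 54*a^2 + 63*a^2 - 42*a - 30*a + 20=81*a^3 + 9*a^2 - 72*a + 20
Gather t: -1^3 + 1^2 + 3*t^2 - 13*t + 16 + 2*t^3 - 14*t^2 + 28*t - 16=2*t^3 - 11*t^2 + 15*t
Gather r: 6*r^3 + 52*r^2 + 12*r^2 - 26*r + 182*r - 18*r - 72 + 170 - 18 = 6*r^3 + 64*r^2 + 138*r + 80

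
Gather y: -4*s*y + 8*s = -4*s*y + 8*s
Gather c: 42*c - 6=42*c - 6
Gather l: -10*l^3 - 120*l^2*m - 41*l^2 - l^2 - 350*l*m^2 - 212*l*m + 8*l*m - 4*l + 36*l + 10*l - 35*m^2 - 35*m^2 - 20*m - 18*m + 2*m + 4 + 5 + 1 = -10*l^3 + l^2*(-120*m - 42) + l*(-350*m^2 - 204*m + 42) - 70*m^2 - 36*m + 10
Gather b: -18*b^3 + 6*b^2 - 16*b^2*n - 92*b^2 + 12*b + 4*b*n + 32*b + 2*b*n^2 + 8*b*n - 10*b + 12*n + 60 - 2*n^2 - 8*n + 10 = -18*b^3 + b^2*(-16*n - 86) + b*(2*n^2 + 12*n + 34) - 2*n^2 + 4*n + 70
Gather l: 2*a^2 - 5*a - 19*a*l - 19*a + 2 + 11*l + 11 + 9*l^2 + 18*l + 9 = 2*a^2 - 24*a + 9*l^2 + l*(29 - 19*a) + 22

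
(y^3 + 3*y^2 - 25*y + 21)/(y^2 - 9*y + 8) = (y^2 + 4*y - 21)/(y - 8)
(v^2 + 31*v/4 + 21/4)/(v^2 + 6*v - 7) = (v + 3/4)/(v - 1)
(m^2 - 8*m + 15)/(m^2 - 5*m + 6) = (m - 5)/(m - 2)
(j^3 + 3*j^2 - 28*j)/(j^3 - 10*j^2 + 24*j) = (j + 7)/(j - 6)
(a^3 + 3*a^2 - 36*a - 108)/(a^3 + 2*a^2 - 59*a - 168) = (a^2 - 36)/(a^2 - a - 56)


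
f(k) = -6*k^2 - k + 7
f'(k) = -12*k - 1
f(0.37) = 5.81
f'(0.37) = -5.44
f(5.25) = -163.62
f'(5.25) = -64.00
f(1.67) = -11.40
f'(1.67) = -21.04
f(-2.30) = -22.44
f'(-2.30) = 26.60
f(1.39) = -5.98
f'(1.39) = -17.68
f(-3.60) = -67.16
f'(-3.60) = 42.20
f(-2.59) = -30.66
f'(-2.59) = 30.08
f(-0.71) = 4.69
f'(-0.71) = 7.52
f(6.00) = -215.00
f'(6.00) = -73.00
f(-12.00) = -845.00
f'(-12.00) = 143.00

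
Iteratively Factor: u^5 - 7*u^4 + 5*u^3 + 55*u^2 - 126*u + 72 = (u - 1)*(u^4 - 6*u^3 - u^2 + 54*u - 72) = (u - 4)*(u - 1)*(u^3 - 2*u^2 - 9*u + 18) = (u - 4)*(u - 1)*(u + 3)*(u^2 - 5*u + 6) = (u - 4)*(u - 2)*(u - 1)*(u + 3)*(u - 3)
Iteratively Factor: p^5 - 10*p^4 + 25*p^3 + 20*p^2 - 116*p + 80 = (p + 2)*(p^4 - 12*p^3 + 49*p^2 - 78*p + 40) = (p - 5)*(p + 2)*(p^3 - 7*p^2 + 14*p - 8) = (p - 5)*(p - 1)*(p + 2)*(p^2 - 6*p + 8) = (p - 5)*(p - 4)*(p - 1)*(p + 2)*(p - 2)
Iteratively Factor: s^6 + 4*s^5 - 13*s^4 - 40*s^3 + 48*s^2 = (s + 4)*(s^5 - 13*s^3 + 12*s^2) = s*(s + 4)*(s^4 - 13*s^2 + 12*s) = s^2*(s + 4)*(s^3 - 13*s + 12) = s^2*(s - 1)*(s + 4)*(s^2 + s - 12) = s^2*(s - 1)*(s + 4)^2*(s - 3)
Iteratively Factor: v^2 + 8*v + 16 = (v + 4)*(v + 4)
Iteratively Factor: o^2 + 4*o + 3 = (o + 3)*(o + 1)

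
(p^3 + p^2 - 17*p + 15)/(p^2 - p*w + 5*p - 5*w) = (p^2 - 4*p + 3)/(p - w)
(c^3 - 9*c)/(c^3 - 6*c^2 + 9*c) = (c + 3)/(c - 3)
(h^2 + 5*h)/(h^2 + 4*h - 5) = h/(h - 1)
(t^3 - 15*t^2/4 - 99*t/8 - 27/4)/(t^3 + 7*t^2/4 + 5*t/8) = (8*t^3 - 30*t^2 - 99*t - 54)/(t*(8*t^2 + 14*t + 5))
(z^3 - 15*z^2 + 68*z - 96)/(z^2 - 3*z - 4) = (z^2 - 11*z + 24)/(z + 1)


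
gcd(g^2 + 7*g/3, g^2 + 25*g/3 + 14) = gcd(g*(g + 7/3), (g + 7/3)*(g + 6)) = g + 7/3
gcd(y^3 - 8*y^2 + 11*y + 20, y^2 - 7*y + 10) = y - 5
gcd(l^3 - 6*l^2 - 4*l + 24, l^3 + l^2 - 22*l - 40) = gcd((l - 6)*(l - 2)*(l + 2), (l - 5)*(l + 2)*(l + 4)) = l + 2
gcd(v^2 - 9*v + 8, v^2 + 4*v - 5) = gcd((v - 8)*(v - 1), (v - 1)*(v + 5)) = v - 1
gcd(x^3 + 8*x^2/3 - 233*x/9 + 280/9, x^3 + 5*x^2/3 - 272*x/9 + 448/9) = x^2 + 13*x/3 - 56/3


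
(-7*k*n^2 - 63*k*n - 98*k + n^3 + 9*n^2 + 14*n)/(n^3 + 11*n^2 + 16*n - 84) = (-7*k*n - 14*k + n^2 + 2*n)/(n^2 + 4*n - 12)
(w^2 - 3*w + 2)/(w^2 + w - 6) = (w - 1)/(w + 3)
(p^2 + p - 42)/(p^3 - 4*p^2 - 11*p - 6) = (p + 7)/(p^2 + 2*p + 1)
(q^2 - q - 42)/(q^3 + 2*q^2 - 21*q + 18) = (q - 7)/(q^2 - 4*q + 3)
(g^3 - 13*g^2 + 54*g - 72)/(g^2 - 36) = (g^2 - 7*g + 12)/(g + 6)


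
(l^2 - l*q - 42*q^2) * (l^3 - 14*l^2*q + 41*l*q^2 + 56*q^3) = l^5 - 15*l^4*q + 13*l^3*q^2 + 603*l^2*q^3 - 1778*l*q^4 - 2352*q^5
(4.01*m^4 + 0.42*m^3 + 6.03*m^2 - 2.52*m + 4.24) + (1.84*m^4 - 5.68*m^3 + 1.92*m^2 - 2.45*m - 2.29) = 5.85*m^4 - 5.26*m^3 + 7.95*m^2 - 4.97*m + 1.95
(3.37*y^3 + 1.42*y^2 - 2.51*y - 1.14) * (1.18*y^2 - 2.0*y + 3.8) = 3.9766*y^5 - 5.0644*y^4 + 7.0042*y^3 + 9.0708*y^2 - 7.258*y - 4.332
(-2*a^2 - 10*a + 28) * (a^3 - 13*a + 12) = -2*a^5 - 10*a^4 + 54*a^3 + 106*a^2 - 484*a + 336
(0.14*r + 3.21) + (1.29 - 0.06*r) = 0.08*r + 4.5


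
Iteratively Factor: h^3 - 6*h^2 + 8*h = (h - 2)*(h^2 - 4*h) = h*(h - 2)*(h - 4)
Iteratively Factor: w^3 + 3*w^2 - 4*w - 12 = (w - 2)*(w^2 + 5*w + 6) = (w - 2)*(w + 3)*(w + 2)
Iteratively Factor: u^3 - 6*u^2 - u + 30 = (u - 5)*(u^2 - u - 6) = (u - 5)*(u + 2)*(u - 3)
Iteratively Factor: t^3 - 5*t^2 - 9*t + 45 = (t + 3)*(t^2 - 8*t + 15) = (t - 3)*(t + 3)*(t - 5)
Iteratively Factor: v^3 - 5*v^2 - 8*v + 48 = (v + 3)*(v^2 - 8*v + 16) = (v - 4)*(v + 3)*(v - 4)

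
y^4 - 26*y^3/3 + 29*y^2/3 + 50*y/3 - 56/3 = (y - 7)*(y - 2)*(y - 1)*(y + 4/3)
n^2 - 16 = (n - 4)*(n + 4)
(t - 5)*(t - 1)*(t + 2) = t^3 - 4*t^2 - 7*t + 10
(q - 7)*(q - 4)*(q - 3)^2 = q^4 - 17*q^3 + 103*q^2 - 267*q + 252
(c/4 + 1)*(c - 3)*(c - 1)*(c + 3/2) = c^4/4 + 3*c^3/8 - 13*c^2/4 - 15*c/8 + 9/2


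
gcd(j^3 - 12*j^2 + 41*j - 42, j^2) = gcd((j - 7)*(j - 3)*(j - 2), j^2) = 1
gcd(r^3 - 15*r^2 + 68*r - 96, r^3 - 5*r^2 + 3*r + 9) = r - 3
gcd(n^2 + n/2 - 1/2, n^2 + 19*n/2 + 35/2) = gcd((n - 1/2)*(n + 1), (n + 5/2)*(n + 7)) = 1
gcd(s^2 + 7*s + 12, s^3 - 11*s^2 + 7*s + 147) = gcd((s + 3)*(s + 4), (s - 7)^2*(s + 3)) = s + 3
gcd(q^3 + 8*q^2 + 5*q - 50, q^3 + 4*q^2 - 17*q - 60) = q + 5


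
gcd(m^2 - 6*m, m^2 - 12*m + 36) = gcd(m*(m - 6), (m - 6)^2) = m - 6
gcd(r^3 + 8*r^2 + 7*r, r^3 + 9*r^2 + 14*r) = r^2 + 7*r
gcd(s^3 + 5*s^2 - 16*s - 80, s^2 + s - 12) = s + 4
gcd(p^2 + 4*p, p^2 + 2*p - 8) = p + 4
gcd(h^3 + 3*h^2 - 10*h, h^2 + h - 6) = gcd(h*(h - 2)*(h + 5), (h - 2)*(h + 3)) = h - 2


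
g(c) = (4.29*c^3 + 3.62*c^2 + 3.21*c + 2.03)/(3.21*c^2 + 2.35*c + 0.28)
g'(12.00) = 1.33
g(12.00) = 16.25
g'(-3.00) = 1.26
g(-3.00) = -4.11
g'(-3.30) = 1.27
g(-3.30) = -4.49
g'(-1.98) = 1.19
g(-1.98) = -2.85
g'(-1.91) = 1.18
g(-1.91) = -2.77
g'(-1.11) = 1.47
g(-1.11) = -1.81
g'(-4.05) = 1.29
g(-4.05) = -5.45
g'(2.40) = 1.20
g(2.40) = 3.68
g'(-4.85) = 1.31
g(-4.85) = -6.49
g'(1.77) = 1.09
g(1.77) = 2.96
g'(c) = (-6.42*c - 2.35)*(4.29*c^3 + 3.62*c^2 + 3.21*c + 2.03)/(3.21*c^2 + 2.35*c + 0.28)^2 + (12.87*c^2 + 7.24*c + 3.21)/(3.21*c^2 + 2.35*c + 0.28) = (13.7709*c^4 + 20.163*c^3 + 1.8065*c^2 - 11.0054*c - 3.8717)/(10.3041*c^4 + 15.087*c^3 + 7.3201*c^2 + 1.316*c + 0.0784)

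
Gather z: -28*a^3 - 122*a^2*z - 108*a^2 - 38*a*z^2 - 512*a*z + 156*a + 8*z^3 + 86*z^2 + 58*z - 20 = -28*a^3 - 108*a^2 + 156*a + 8*z^3 + z^2*(86 - 38*a) + z*(-122*a^2 - 512*a + 58) - 20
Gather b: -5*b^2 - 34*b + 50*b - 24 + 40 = -5*b^2 + 16*b + 16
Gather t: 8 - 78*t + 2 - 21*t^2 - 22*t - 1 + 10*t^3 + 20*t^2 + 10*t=10*t^3 - t^2 - 90*t + 9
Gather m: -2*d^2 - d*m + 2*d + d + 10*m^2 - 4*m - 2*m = -2*d^2 + 3*d + 10*m^2 + m*(-d - 6)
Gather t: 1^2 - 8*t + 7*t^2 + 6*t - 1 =7*t^2 - 2*t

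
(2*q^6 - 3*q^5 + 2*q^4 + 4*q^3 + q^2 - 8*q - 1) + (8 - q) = 2*q^6 - 3*q^5 + 2*q^4 + 4*q^3 + q^2 - 9*q + 7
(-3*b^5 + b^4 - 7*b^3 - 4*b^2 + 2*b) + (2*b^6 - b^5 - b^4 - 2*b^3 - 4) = 2*b^6 - 4*b^5 - 9*b^3 - 4*b^2 + 2*b - 4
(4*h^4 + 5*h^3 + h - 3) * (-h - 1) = -4*h^5 - 9*h^4 - 5*h^3 - h^2 + 2*h + 3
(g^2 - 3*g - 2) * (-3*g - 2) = -3*g^3 + 7*g^2 + 12*g + 4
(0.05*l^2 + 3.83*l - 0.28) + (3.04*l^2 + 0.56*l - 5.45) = 3.09*l^2 + 4.39*l - 5.73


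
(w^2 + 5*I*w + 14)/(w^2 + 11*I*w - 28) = (w - 2*I)/(w + 4*I)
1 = 1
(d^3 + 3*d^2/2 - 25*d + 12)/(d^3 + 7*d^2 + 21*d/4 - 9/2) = 2*(d - 4)/(2*d + 3)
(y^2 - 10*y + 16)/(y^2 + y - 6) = (y - 8)/(y + 3)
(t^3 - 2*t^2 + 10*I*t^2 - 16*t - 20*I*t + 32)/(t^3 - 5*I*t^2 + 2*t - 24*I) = (t^2 + t*(-2 + 8*I) - 16*I)/(t^2 - 7*I*t - 12)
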